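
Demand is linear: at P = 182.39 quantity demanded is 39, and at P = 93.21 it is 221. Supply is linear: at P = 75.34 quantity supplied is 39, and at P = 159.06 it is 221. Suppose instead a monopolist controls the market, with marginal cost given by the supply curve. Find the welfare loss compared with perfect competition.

1265.44

Demand slope = (93.21 − 182.39)/(221 − 39) = −0.49, so P = 201.5 − 0.49Q.
Supply slope = (159.06 − 75.34)/(221 − 39) = 0.46, so P = 57.4 + 0.46Q.
Competitive equilibrium: 201.5 − 0.49Q = 57.4 + 0.46Q → Q* = 151.6842, P* = 127.1747.
Marginal revenue: MR = 201.5 − 0.98Q. Set MR = MC: 201.5 − 0.98Q = 57.4 + 0.46Q → Q_m = 100.0694.
Price P_m = 201.5 − 0.49·100.0694 = 152.466; MC(Q_m) = 57.4 + 0.46·100.0694 = 103.4319.
Competitive Q* = 151.6842, so ΔQ = 51.6148; wedge = 152.466 − 103.4319 = 49.0341.
Welfare loss = ½ × 51.6148 × 49.0341 = 1265.44.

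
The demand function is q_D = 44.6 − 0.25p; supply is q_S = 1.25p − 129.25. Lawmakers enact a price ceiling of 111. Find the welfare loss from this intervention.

In inverse form: demand p = 178.4 − 4q, supply p = 103.4 + 0.8q.
Competitive equilibrium: 178.4 − 4q = 103.4 + 0.8q → q* = 15.625, p* = 115.9.
At the ceiling p = 111, quantity supplied = (111 − 103.4)/0.8 = 9.5.
Willingness to pay at q' = 9.5: 178.4 − 4·9.5 = 140.4.
Δq = 15.625 − 9.5 = 6.125; wedge = 140.4 − 111 = 29.4.
Welfare loss = ½ × 6.125 × 29.4 = 90.04.

90.04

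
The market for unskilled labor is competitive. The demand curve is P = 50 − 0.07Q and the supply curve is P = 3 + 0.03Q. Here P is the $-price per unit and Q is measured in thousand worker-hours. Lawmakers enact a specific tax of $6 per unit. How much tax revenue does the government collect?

$2460 thousand

Competitive equilibrium: 50 − 0.07Q = 3 + 0.03Q → Q* = 470, P* = 17.1.
With the tax, the buyer price exceeds the seller price by 6: (50 − 0.07Q) − (3 + 0.03Q) = 6 → Q' = 410.
Tax revenue = 6 × 410 = $2460 thousand.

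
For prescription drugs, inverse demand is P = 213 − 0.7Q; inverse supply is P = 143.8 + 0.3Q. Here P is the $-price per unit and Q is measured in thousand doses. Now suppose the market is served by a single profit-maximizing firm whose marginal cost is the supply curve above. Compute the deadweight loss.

$405.96 thousand

Competitive equilibrium: 213 − 0.7Q = 143.8 + 0.3Q → Q* = 69.2, P* = 164.56.
Marginal revenue: MR = 213 − 1.4Q. Set MR = MC: 213 − 1.4Q = 143.8 + 0.3Q → Q_m = 40.7059.
Price P_m = 213 − 0.7·40.7059 = 184.5059; MC(Q_m) = 143.8 + 0.3·40.7059 = 156.0118.
Competitive Q* = 69.2, so ΔQ = 28.4941; wedge = 184.5059 − 156.0118 = 28.4941.
Deadweight loss = ½ × 28.4941 × 28.4941 = $405.96 thousand.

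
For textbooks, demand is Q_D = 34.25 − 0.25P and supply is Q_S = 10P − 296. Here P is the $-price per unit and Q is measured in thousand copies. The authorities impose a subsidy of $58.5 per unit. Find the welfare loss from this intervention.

In inverse form: demand P = 137 − 4Q, supply P = 29.6 + 0.1Q.
Competitive equilibrium: 137 − 4Q = 29.6 + 0.1Q → Q* = 26.1951, P* = 32.2195.
The subsidy lowers effective supply by 58.5: P = 0.1Q − 28.9.
New quantity: 137 − 4Q = 0.1Q − 28.9 → Q' = 40.4634.
Overproduction ΔQ = 40.4634 − 26.1951 = 14.2683; wedge = subsidy = 58.5.
The triangle = ½ × 14.2683 × 58.5 = $417.35 thousand.

$417.35 thousand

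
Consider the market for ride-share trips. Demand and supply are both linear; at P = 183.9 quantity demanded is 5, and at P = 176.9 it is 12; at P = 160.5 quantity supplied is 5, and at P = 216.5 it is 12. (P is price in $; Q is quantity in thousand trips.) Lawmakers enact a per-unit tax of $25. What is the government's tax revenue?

Demand slope = (176.9 − 183.9)/(12 − 5) = −1, so P = 188.9 − Q.
Supply slope = (216.5 − 160.5)/(12 − 5) = 8, so P = 120.5 + 8Q.
Competitive equilibrium: 188.9 − Q = 120.5 + 8Q → Q* = 7.6, P* = 181.3.
With the tax, the buyer price exceeds the seller price by 25: (188.9 − Q) − (120.5 + 8Q) = 25 → Q' = 4.8222.
Tax revenue = 25 × 4.8222 = $120.56 thousand.

$120.56 thousand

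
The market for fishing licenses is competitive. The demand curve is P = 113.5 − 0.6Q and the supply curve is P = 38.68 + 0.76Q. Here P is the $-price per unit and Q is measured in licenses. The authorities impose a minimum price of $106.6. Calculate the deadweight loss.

Competitive equilibrium: 113.5 − 0.6Q = 38.68 + 0.76Q → Q* = 55.0147, P* = 80.4912.
At the floor P = 106.6, quantity demanded = (113.5 − 106.6)/0.6 = 11.5.
Sellers' marginal cost at Q' = 11.5: 38.68 + 0.76·11.5 = 47.42.
ΔQ = 55.0147 − 11.5 = 43.5147; wedge = 106.6 − 47.42 = 59.18.
Welfare loss = ½ × 43.5147 × 59.18 = $1287.60.

$1287.60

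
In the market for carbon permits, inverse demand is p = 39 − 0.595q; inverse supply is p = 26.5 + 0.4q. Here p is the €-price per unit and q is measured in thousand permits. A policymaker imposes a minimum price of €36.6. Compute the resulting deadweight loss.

€36.19 thousand

Competitive equilibrium: 39 − 0.595q = 26.5 + 0.4q → q* = 12.5628, p* = 31.5251.
At the floor p = 36.6, quantity demanded = (39 − 36.6)/0.595 = 4.0336.
Sellers' marginal cost at q' = 4.0336: 26.5 + 0.4·4.0336 = 28.1134.
Δq = 12.5628 − 4.0336 = 8.5292; wedge = 36.6 − 28.1134 = 8.4866.
Deadweight loss = ½ × 8.5292 × 8.4866 = €36.19 thousand.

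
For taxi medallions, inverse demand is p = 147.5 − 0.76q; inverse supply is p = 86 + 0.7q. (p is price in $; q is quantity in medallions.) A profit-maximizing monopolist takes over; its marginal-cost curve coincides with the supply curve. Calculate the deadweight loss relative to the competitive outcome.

Competitive equilibrium: 147.5 − 0.76q = 86 + 0.7q → q* = 42.1233, p* = 115.4863.
Marginal revenue: MR = 147.5 − 1.52q. Set MR = MC: 147.5 − 1.52q = 86 + 0.7q → q_m = 27.7027.
Price p_m = 147.5 − 0.76·27.7027 = 126.4459; MC(q_m) = 86 + 0.7·27.7027 = 105.3919.
Competitive q* = 42.1233, so Δq = 14.4206; wedge = 126.4459 − 105.3919 = 21.054.
The triangle = ½ × 14.4206 × 21.054 = $151.81.

$151.81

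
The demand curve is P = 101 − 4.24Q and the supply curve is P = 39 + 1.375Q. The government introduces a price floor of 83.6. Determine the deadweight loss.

135.14

Competitive equilibrium: 101 − 4.24Q = 39 + 1.375Q → Q* = 11.0419, P* = 54.1825.
At the floor P = 83.6, quantity demanded = (101 − 83.6)/4.24 = 4.1038.
Sellers' marginal cost at Q' = 4.1038: 39 + 1.375·4.1038 = 44.6427.
ΔQ = 11.0419 − 4.1038 = 6.9381; wedge = 83.6 − 44.6427 = 38.9573.
The triangle = ½ × 6.9381 × 38.9573 = 135.14.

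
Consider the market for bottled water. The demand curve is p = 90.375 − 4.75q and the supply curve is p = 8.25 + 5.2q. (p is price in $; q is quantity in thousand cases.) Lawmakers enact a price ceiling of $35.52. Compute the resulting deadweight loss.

$45.06 thousand

Competitive equilibrium: 90.375 − 4.75q = 8.25 + 5.2q → q* = 8.2538, p* = 51.1696.
At the ceiling p = 35.52, quantity supplied = (35.52 − 8.25)/5.2 = 5.2442.
Willingness to pay at q' = 5.2442: 90.375 − 4.75·5.2442 = 65.4651.
Δq = 8.2538 − 5.2442 = 3.0096; wedge = 65.4651 − 35.52 = 29.9451.
The triangle = ½ × 3.0096 × 29.9451 = $45.06 thousand.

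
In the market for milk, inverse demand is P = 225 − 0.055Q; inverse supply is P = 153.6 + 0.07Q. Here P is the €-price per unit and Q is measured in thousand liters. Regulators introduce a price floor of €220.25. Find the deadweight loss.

Competitive equilibrium: 225 − 0.055Q = 153.6 + 0.07Q → Q* = 571.2, P* = 193.584.
At the floor P = 220.25, quantity demanded = (225 − 220.25)/0.055 = 86.36364.
Sellers' marginal cost at Q' = 86.36364: 153.6 + 0.07·86.36364 = 159.64545.
ΔQ = 571.2 − 86.36364 = 484.83636; wedge = 220.25 − 159.64545 = 60.60455.
The triangle = ½ × 484.83636 × 60.60455 = €14691.64 thousand.

€14691.64 thousand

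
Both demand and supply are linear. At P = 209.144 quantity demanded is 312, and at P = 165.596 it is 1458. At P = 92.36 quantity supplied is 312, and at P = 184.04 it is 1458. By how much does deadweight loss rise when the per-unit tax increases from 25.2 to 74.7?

20953.60

Demand slope = (165.596 − 209.144)/(1458 − 312) = −0.038, so P = 221 − 0.038Q.
Supply slope = (184.04 − 92.36)/(1458 − 312) = 0.08, so P = 67.4 + 0.08Q.
Competitive equilibrium: 221 − 0.038Q = 67.4 + 0.08Q → Q* = 1301.6949, P* = 171.5356.
For a per-unit tax t: ΔQ = t/0.118, so DWL = ½·t·(t/0.118) = t²/0.236.
At t = 25.2: DWL = 2690.847. At t = 74.7: DWL = 23644.449.
Increase = 23644.449 − 2690.847 = 20953.60.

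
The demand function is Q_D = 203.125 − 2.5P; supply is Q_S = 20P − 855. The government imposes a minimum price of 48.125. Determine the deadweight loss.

In inverse form: demand P = 81.25 − 0.4Q, supply P = 42.75 + 0.05Q.
Competitive equilibrium: 81.25 − 0.4Q = 42.75 + 0.05Q → Q* = 85.5556, P* = 47.0278.
At the floor P = 48.125, quantity demanded = (81.25 − 48.125)/0.4 = 82.8125.
Sellers' marginal cost at Q' = 82.8125: 42.75 + 0.05·82.8125 = 46.8906.
ΔQ = 85.5556 − 82.8125 = 2.7431; wedge = 48.125 − 46.8906 = 1.2344.
DWL = ½ × 2.7431 × 1.2344 = 1.69.

1.69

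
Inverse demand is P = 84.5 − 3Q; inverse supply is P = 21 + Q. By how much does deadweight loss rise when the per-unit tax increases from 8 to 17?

Competitive equilibrium: 84.5 − 3Q = 21 + Q → Q* = 15.875, P* = 36.875.
For a per-unit tax t: ΔQ = t/4, so DWL = ½·t·(t/4) = t²/8.
At t = 8: DWL = 8. At t = 17: DWL = 36.125.
Increase = 36.125 − 8 = 28.125.

28.125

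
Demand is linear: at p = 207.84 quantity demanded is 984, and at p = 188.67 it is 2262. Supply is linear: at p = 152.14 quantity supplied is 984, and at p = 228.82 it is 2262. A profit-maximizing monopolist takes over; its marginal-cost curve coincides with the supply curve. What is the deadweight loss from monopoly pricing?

3105.60

Demand slope = (188.67 − 207.84)/(2262 − 984) = −0.015, so p = 222.6 − 0.015q.
Supply slope = (228.82 − 152.14)/(2262 − 984) = 0.06, so p = 93.1 + 0.06q.
Competitive equilibrium: 222.6 − 0.015q = 93.1 + 0.06q → q* = 1726.66667, p* = 196.7.
Marginal revenue: MR = 222.6 − 0.03q. Set MR = MC: 222.6 − 0.03q = 93.1 + 0.06q → q_m = 1438.88889.
Price p_m = 222.6 − 0.015·1438.88889 = 201.01667; MC(q_m) = 93.1 + 0.06·1438.88889 = 179.43333.
Competitive q* = 1726.66667, so Δq = 287.77778; wedge = 201.01667 − 179.43333 = 21.58334.
Deadweight loss = ½ × 287.77778 × 21.58334 = 3105.60.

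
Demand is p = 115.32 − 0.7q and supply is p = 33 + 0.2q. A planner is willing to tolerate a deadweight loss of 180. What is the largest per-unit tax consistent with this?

Competitive equilibrium: 115.32 − 0.7q = 33 + 0.2q → q* = 91.4667, p* = 51.2933.
A tax t gives Δq = t/0.9 and wedge t, so DWL = t²/1.8.
t²/1.8 = 180 → t² = 324 → t = 18.

18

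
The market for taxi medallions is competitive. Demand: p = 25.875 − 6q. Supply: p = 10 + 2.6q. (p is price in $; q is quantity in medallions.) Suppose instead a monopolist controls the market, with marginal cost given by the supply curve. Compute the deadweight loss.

Competitive equilibrium: 25.875 − 6q = 10 + 2.6q → q* = 1.8459, p* = 14.7994.
Marginal revenue: MR = 25.875 − 12q. Set MR = MC: 25.875 − 12q = 10 + 2.6q → q_m = 1.0873.
Price p_m = 25.875 − 6·1.0873 = 19.3512; MC(q_m) = 10 + 2.6·1.0873 = 12.827.
Competitive q* = 1.8459, so Δq = 0.7586; wedge = 19.3512 − 12.827 = 6.5242.
DWL = ½ × 0.7586 × 6.5242 = $2.47.

$2.47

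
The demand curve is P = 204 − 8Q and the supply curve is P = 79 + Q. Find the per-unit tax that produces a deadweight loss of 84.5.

39

Competitive equilibrium: 204 − 8Q = 79 + Q → Q* = 13.8889, P* = 92.8889.
A tax t gives ΔQ = t/9 and wedge t, so DWL = t²/18.
t²/18 = 84.5 → t² = 1521 → t = 39.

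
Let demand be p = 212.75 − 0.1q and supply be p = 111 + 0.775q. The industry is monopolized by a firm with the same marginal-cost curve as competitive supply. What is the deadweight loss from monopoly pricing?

Competitive equilibrium: 212.75 − 0.1q = 111 + 0.775q → q* = 116.2857, p* = 201.1214.
Marginal revenue: MR = 212.75 − 0.2q. Set MR = MC: 212.75 − 0.2q = 111 + 0.775q → q_m = 104.359.
Price p_m = 212.75 − 0.1·104.359 = 202.3141; MC(q_m) = 111 + 0.775·104.359 = 191.8782.
Competitive q* = 116.2857, so Δq = 11.9267; wedge = 202.3141 − 191.8782 = 10.4359.
The triangle = ½ × 11.9267 × 10.4359 = 62.23.

62.23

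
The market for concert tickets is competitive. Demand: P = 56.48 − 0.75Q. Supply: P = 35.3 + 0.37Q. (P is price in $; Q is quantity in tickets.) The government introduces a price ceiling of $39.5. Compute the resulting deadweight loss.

$32

Competitive equilibrium: 56.48 − 0.75Q = 35.3 + 0.37Q → Q* = 18.9107, P* = 42.297.
At the ceiling P = 39.5, quantity supplied = (39.5 − 35.3)/0.37 = 11.3514.
Willingness to pay at Q' = 11.3514: 56.48 − 0.75·11.3514 = 47.9665.
ΔQ = 18.9107 − 11.3514 = 7.5593; wedge = 47.9665 − 39.5 = 8.4665.
Welfare loss = ½ × 7.5593 × 8.4665 = $32.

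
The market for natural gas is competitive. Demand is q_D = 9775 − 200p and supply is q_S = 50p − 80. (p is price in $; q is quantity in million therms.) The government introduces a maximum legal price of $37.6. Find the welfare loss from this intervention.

In inverse form: demand p = 48.875 − 0.005q, supply p = 1.6 + 0.02q.
Competitive equilibrium: 48.875 − 0.005q = 1.6 + 0.02q → q* = 1891, p* = 39.42.
At the ceiling p = 37.6, quantity supplied = (37.6 − 1.6)/0.02 = 1800.
Willingness to pay at q' = 1800: 48.875 − 0.005·1800 = 39.875.
Δq = 1891 − 1800 = 91; wedge = 39.875 − 37.6 = 2.275.
Deadweight loss = ½ × 91 × 2.275 = $103.51 million.

$103.51 million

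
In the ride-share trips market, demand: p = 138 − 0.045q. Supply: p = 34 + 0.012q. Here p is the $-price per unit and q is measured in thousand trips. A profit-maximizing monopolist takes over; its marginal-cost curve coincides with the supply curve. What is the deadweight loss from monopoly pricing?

$18466.58 thousand

Competitive equilibrium: 138 − 0.045q = 34 + 0.012q → q* = 1824.5614, p* = 55.89474.
Marginal revenue: MR = 138 − 0.09q. Set MR = MC: 138 − 0.09q = 34 + 0.012q → q_m = 1019.60784.
Price p_m = 138 − 0.045·1019.60784 = 92.11765; MC(q_m) = 34 + 0.012·1019.60784 = 46.23529.
Competitive q* = 1824.5614, so Δq = 804.95356; wedge = 92.11765 − 46.23529 = 45.88236.
The triangle = ½ × 804.95356 × 45.88236 = $18466.58 thousand.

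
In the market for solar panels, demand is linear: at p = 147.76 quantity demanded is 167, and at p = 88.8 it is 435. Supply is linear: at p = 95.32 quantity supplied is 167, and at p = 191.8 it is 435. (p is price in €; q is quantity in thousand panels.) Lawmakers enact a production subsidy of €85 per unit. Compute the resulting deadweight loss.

€6228.45 thousand

Demand slope = (88.8 − 147.76)/(435 − 167) = −0.22, so p = 184.5 − 0.22q.
Supply slope = (191.8 − 95.32)/(435 − 167) = 0.36, so p = 35.2 + 0.36q.
Competitive equilibrium: 184.5 − 0.22q = 35.2 + 0.36q → q* = 257.4138, p* = 127.869.
The subsidy lowers effective supply by 85: p = 0.36q − 49.8.
New quantity: 184.5 − 0.22q = 0.36q − 49.8 → q' = 403.9655.
Overproduction Δq = 403.9655 − 257.4138 = 146.5517; wedge = subsidy = 85.
Welfare loss = ½ × 146.5517 × 85 = €6228.45 thousand.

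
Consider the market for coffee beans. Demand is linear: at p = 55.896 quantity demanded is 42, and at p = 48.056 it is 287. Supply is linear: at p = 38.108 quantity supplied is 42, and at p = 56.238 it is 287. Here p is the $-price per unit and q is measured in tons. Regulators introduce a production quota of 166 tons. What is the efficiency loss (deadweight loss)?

$101.73

Demand slope = (48.056 − 55.896)/(287 − 42) = −0.032, so p = 57.24 − 0.032q.
Supply slope = (56.238 − 38.108)/(287 − 42) = 0.074, so p = 35 + 0.074q.
Competitive equilibrium: 57.24 − 0.032q = 35 + 0.074q → q* = 209.8113, p* = 50.526.
At q = 166: demand price = 57.24 − 0.032·166 = 51.928; supply price = 35 + 0.074·166 = 47.284.
Δq = 209.8113 − 166 = 43.8113; wedge = 51.928 − 47.284 = 4.644.
DWL = ½ × 43.8113 × 4.644 = $101.73.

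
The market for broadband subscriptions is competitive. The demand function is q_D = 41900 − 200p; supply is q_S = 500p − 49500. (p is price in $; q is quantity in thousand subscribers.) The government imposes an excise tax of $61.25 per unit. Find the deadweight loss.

$267968.75 thousand

In inverse form: demand p = 209.5 − 0.005q, supply p = 99 + 0.002q.
Competitive equilibrium: 209.5 − 0.005q = 99 + 0.002q → q* = 15785.7143, p* = 130.5714.
With the tax, the buyer price exceeds the seller price by 61.25: (209.5 − 0.005q) − (99 + 0.002q) = 61.25 → q' = 7035.7143.
Δq = 15785.7143 − 7035.7143 = 8750; the wedge equals the tax, 61.25.
Deadweight loss = ½ × 8750 × 61.25 = $267968.75 thousand.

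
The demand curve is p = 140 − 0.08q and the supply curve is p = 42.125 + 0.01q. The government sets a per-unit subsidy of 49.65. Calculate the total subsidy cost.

Competitive equilibrium: 140 − 0.08q = 42.125 + 0.01q → q* = 1087.5, p* = 53.
The subsidy lowers effective supply by 49.65: p = 0.01q − 7.525.
New quantity: 140 − 0.08q = 0.01q − 7.525 → q' = 1639.16667.
Total subsidy cost = 49.65 × 1639.16667 = 81384.625.

81384.625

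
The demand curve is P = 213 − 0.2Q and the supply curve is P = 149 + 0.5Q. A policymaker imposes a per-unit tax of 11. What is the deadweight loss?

86.43

Competitive equilibrium: 213 − 0.2Q = 149 + 0.5Q → Q* = 91.4286, P* = 194.7143.
With the tax, the buyer price exceeds the seller price by 11: (213 − 0.2Q) − (149 + 0.5Q) = 11 → Q' = 75.7143.
ΔQ = 91.4286 − 75.7143 = 15.7143; the wedge equals the tax, 11.
DWL = ½ × 15.7143 × 11 = 86.43.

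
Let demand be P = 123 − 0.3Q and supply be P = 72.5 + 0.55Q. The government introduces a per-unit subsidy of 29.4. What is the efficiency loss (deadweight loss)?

Competitive equilibrium: 123 − 0.3Q = 72.5 + 0.55Q → Q* = 59.4118, P* = 105.1765.
The subsidy lowers effective supply by 29.4: P = 43.1 + 0.55Q.
New quantity: 123 − 0.3Q = 43.1 + 0.55Q → Q' = 94.
Overproduction ΔQ = 94 − 59.4118 = 34.5882; wedge = subsidy = 29.4.
DWL = ½ × 34.5882 × 29.4 = 508.45.

508.45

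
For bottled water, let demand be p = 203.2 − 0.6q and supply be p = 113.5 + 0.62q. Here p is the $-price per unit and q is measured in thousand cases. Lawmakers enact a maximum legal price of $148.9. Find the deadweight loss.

Competitive equilibrium: 203.2 − 0.6q = 113.5 + 0.62q → q* = 73.5246, p* = 159.0852.
At the ceiling p = 148.9, quantity supplied = (148.9 − 113.5)/0.62 = 57.0968.
Willingness to pay at q' = 57.0968: 203.2 − 0.6·57.0968 = 168.9419.
Δq = 73.5246 − 57.0968 = 16.4278; wedge = 168.9419 − 148.9 = 20.0419.
Welfare loss = ½ × 16.4278 × 20.0419 = $164.62 thousand.

$164.62 thousand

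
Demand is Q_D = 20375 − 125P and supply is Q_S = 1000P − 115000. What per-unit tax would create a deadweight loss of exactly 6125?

10.5

In inverse form: demand P = 163 − 0.008Q, supply P = 115 + 0.001Q.
Competitive equilibrium: 163 − 0.008Q = 115 + 0.001Q → Q* = 5333.3333, P* = 120.3333.
A tax t gives ΔQ = t/0.009 and wedge t, so DWL = t²/0.018.
t²/0.018 = 6125 → t² = 110.25 → t = 10.5.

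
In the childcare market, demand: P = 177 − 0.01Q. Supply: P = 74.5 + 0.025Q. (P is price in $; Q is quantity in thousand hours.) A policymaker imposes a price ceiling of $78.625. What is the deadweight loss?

$133653.22 thousand

Competitive equilibrium: 177 − 0.01Q = 74.5 + 0.025Q → Q* = 2928.5714, P* = 147.7143.
At the ceiling P = 78.625, quantity supplied = (78.625 − 74.5)/0.025 = 165.
Willingness to pay at Q' = 165: 177 − 0.01·165 = 175.35.
ΔQ = 2928.5714 − 165 = 2763.5714; wedge = 175.35 − 78.625 = 96.725.
DWL = ½ × 2763.5714 × 96.725 = $133653.22 thousand.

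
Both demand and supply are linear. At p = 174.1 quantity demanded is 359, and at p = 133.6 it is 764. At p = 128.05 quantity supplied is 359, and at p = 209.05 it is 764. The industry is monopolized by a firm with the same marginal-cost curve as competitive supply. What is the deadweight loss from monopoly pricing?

2462.40

Demand slope = (133.6 − 174.1)/(764 − 359) = −0.1, so p = 210 − 0.1q.
Supply slope = (209.05 − 128.05)/(764 − 359) = 0.2, so p = 56.25 + 0.2q.
Competitive equilibrium: 210 − 0.1q = 56.25 + 0.2q → q* = 512.5, p* = 158.75.
Marginal revenue: MR = 210 − 0.2q. Set MR = MC: 210 − 0.2q = 56.25 + 0.2q → q_m = 384.375.
Price p_m = 210 − 0.1·384.375 = 171.5625; MC(q_m) = 56.25 + 0.2·384.375 = 133.125.
Competitive q* = 512.5, so Δq = 128.125; wedge = 171.5625 − 133.125 = 38.4375.
DWL = ½ × 128.125 × 38.4375 = 2462.40.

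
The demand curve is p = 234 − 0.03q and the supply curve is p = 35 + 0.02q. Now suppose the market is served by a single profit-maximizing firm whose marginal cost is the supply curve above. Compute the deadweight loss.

Competitive equilibrium: 234 − 0.03q = 35 + 0.02q → q* = 3980, p* = 114.6.
Marginal revenue: MR = 234 − 0.06q. Set MR = MC: 234 − 0.06q = 35 + 0.02q → q_m = 2487.5.
Price p_m = 234 − 0.03·2487.5 = 159.375; MC(q_m) = 35 + 0.02·2487.5 = 84.75.
Competitive q* = 3980, so Δq = 1492.5; wedge = 159.375 − 84.75 = 74.625.
Welfare loss = ½ × 1492.5 × 74.625 = 55688.91.

55688.91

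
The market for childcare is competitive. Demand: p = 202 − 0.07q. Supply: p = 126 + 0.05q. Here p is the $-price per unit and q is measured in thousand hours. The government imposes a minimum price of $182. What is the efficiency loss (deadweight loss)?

Competitive equilibrium: 202 − 0.07q = 126 + 0.05q → q* = 633.3333, p* = 157.6667.
At the floor p = 182, quantity demanded = (202 − 182)/0.07 = 285.7143.
Sellers' marginal cost at q' = 285.7143: 126 + 0.05·285.7143 = 140.2857.
Δq = 633.3333 − 285.7143 = 347.619; wedge = 182 − 140.2857 = 41.7143.
Welfare loss = ½ × 347.619 × 41.7143 = $7250.34 thousand.

$7250.34 thousand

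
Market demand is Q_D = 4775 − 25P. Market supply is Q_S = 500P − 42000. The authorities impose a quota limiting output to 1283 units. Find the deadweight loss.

33584.49

In inverse form: demand P = 191 − 0.04Q, supply P = 84 + 0.002Q.
Competitive equilibrium: 191 − 0.04Q = 84 + 0.002Q → Q* = 2547.619, P* = 89.0952.
At Q = 1283: demand price = 191 − 0.04·1283 = 139.68; supply price = 84 + 0.002·1283 = 86.566.
ΔQ = 2547.619 − 1283 = 1264.619; wedge = 139.68 − 86.566 = 53.114.
DWL = ½ × 1264.619 × 53.114 = 33584.49.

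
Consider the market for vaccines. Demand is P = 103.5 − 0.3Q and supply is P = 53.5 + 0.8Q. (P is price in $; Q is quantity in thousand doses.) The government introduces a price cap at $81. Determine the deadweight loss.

$67.52 thousand

Competitive equilibrium: 103.5 − 0.3Q = 53.5 + 0.8Q → Q* = 45.4545, P* = 89.8636.
At the ceiling P = 81, quantity supplied = (81 − 53.5)/0.8 = 34.375.
Willingness to pay at Q' = 34.375: 103.5 − 0.3·34.375 = 93.1875.
ΔQ = 45.4545 − 34.375 = 11.0795; wedge = 93.1875 − 81 = 12.1875.
DWL = ½ × 11.0795 × 12.1875 = $67.52 thousand.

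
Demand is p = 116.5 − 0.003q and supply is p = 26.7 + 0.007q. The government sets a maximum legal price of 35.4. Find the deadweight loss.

Competitive equilibrium: 116.5 − 0.003q = 26.7 + 0.007q → q* = 8980, p* = 89.56.
At the ceiling p = 35.4, quantity supplied = (35.4 − 26.7)/0.007 = 1242.85714.
Willingness to pay at q' = 1242.85714: 116.5 − 0.003·1242.85714 = 112.77143.
Δq = 8980 − 1242.85714 = 7737.14286; wedge = 112.77143 − 35.4 = 77.37143.
Welfare loss = ½ × 7737.14286 × 77.37143 = 299316.90.

299316.90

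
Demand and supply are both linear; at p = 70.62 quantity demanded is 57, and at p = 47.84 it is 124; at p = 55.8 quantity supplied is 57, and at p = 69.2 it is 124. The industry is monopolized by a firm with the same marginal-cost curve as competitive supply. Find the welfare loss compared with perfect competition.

287.41

Demand slope = (47.84 − 70.62)/(124 − 57) = −0.34, so p = 90 − 0.34q.
Supply slope = (69.2 − 55.8)/(124 − 57) = 0.2, so p = 44.4 + 0.2q.
Competitive equilibrium: 90 − 0.34q = 44.4 + 0.2q → q* = 84.4444, p* = 61.2889.
Marginal revenue: MR = 90 − 0.68q. Set MR = MC: 90 − 0.68q = 44.4 + 0.2q → q_m = 51.8182.
Price p_m = 90 − 0.34·51.8182 = 72.3818; MC(q_m) = 44.4 + 0.2·51.8182 = 54.7636.
Competitive q* = 84.4444, so Δq = 32.6262; wedge = 72.3818 − 54.7636 = 17.6182.
DWL = ½ × 32.6262 × 17.6182 = 287.41.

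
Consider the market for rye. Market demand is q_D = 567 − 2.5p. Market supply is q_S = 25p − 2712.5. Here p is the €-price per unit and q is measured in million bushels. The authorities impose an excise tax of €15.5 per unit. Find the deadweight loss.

€273.01 million

In inverse form: demand p = 226.8 − 0.4q, supply p = 108.5 + 0.04q.
Competitive equilibrium: 226.8 − 0.4q = 108.5 + 0.04q → q* = 268.8636, p* = 119.2545.
With the tax, the buyer price exceeds the seller price by 15.5: (226.8 − 0.4q) − (108.5 + 0.04q) = 15.5 → q' = 233.6364.
Δq = 268.8636 − 233.6364 = 35.2272; the wedge equals the tax, 15.5.
The triangle = ½ × 35.2272 × 15.5 = €273.01 million.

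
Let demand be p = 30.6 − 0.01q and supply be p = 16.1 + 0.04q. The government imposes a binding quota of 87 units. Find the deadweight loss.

1030.225

Competitive equilibrium: 30.6 − 0.01q = 16.1 + 0.04q → q* = 290, p* = 27.7.
At q = 87: demand price = 30.6 − 0.01·87 = 29.73; supply price = 16.1 + 0.04·87 = 19.58.
Δq = 290 − 87 = 203; wedge = 29.73 − 19.58 = 10.15.
Welfare loss = ½ × 203 × 10.15 = 1030.225.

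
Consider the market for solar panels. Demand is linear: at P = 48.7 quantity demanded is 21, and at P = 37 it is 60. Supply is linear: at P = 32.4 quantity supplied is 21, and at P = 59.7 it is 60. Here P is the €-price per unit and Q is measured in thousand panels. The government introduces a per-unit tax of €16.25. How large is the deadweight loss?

Demand slope = (37 − 48.7)/(60 − 21) = −0.3, so P = 55 − 0.3Q.
Supply slope = (59.7 − 32.4)/(60 − 21) = 0.7, so P = 17.7 + 0.7Q.
Competitive equilibrium: 55 − 0.3Q = 17.7 + 0.7Q → Q* = 37.3, P* = 43.81.
With the tax, the buyer price exceeds the seller price by 16.25: (55 − 0.3Q) − (17.7 + 0.7Q) = 16.25 → Q' = 21.05.
ΔQ = 37.3 − 21.05 = 16.25; the wedge equals the tax, 16.25.
Deadweight loss = ½ × 16.25 × 16.25 = €132.03 thousand.

€132.03 thousand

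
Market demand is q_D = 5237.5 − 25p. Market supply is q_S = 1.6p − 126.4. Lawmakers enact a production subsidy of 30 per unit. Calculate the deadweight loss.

676.69

In inverse form: demand p = 209.5 − 0.04q, supply p = 79 + 0.625q.
Competitive equilibrium: 209.5 − 0.04q = 79 + 0.625q → q* = 196.2406, p* = 201.6504.
The subsidy lowers effective supply by 30: p = 49 + 0.625q.
New quantity: 209.5 − 0.04q = 49 + 0.625q → q' = 241.3534.
Overproduction Δq = 241.3534 − 196.2406 = 45.1128; wedge = subsidy = 30.
DWL = ½ × 45.1128 × 30 = 676.69.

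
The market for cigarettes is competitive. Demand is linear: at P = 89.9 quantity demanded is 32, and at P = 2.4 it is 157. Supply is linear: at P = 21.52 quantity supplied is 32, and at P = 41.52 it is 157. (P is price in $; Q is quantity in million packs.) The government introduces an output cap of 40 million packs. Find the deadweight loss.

$2198.98 million

Demand slope = (2.4 − 89.9)/(157 − 32) = −0.7, so P = 112.3 − 0.7Q.
Supply slope = (41.52 − 21.52)/(157 − 32) = 0.16, so P = 16.4 + 0.16Q.
Competitive equilibrium: 112.3 − 0.7Q = 16.4 + 0.16Q → Q* = 111.5116, P* = 34.2419.
At Q = 40: demand price = 112.3 − 0.7·40 = 84.3; supply price = 16.4 + 0.16·40 = 22.8.
ΔQ = 111.5116 − 40 = 71.5116; wedge = 84.3 − 22.8 = 61.5.
The triangle = ½ × 71.5116 × 61.5 = $2198.98 million.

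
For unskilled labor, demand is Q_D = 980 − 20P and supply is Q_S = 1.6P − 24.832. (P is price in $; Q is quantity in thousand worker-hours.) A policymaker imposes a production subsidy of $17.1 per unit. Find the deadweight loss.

In inverse form: demand P = 49 − 0.05Q, supply P = 15.52 + 0.625Q.
Competitive equilibrium: 49 − 0.05Q = 15.52 + 0.625Q → Q* = 49.6, P* = 46.52.
The subsidy lowers effective supply by 17.1: P = 0.625Q − 1.58.
New quantity: 49 − 0.05Q = 0.625Q − 1.58 → Q' = 74.9333.
Overproduction ΔQ = 74.9333 − 49.6 = 25.3333; wedge = subsidy = 17.1.
DWL = ½ × 25.3333 × 17.1 = $216.60 thousand.

$216.60 thousand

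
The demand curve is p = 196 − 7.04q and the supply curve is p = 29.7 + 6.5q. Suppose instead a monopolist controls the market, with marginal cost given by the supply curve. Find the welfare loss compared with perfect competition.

119.51

Competitive equilibrium: 196 − 7.04q = 29.7 + 6.5q → q* = 12.28213, p* = 109.53383.
Marginal revenue: MR = 196 − 14.08q. Set MR = MC: 196 − 14.08q = 29.7 + 6.5q → q_m = 8.08066.
Price p_m = 196 − 7.04·8.08066 = 139.11215; MC(q_m) = 29.7 + 6.5·8.08066 = 82.22429.
Competitive q* = 12.28213, so Δq = 4.20147; wedge = 139.11215 − 82.22429 = 56.88786.
DWL = ½ × 4.20147 × 56.88786 = 119.51.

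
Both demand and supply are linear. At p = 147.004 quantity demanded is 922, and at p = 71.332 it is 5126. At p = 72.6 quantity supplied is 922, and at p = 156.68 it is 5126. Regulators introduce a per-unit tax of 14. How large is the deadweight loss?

2578.95

Demand slope = (71.332 − 147.004)/(5126 − 922) = −0.018, so p = 163.6 − 0.018q.
Supply slope = (156.68 − 72.6)/(5126 − 922) = 0.02, so p = 54.16 + 0.02q.
Competitive equilibrium: 163.6 − 0.018q = 54.16 + 0.02q → q* = 2880, p* = 111.76.
With the tax, the buyer price exceeds the seller price by 14: (163.6 − 0.018q) − (54.16 + 0.02q) = 14 → q' = 2511.5789.
Δq = 2880 − 2511.5789 = 368.4211; the wedge equals the tax, 14.
DWL = ½ × 368.4211 × 14 = 2578.95.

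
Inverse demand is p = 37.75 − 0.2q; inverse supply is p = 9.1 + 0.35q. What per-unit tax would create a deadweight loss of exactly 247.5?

16.5

Competitive equilibrium: 37.75 − 0.2q = 9.1 + 0.35q → q* = 52.0909, p* = 27.3318.
A tax t gives Δq = t/0.55 and wedge t, so DWL = t²/1.1.
t²/1.1 = 247.5 → t² = 272.25 → t = 16.5.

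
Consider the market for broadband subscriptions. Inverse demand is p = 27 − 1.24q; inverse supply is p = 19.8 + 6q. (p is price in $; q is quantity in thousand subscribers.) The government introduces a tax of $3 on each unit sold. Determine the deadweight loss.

Competitive equilibrium: 27 − 1.24q = 19.8 + 6q → q* = 0.9945, p* = 25.7669.
With the tax, the buyer price exceeds the seller price by 3: (27 − 1.24q) − (19.8 + 6q) = 3 → q' = 0.5801.
Δq = 0.9945 − 0.5801 = 0.4144; the wedge equals the tax, 3.
The triangle = ½ × 0.4144 × 3 = $0.62 thousand.

$0.62 thousand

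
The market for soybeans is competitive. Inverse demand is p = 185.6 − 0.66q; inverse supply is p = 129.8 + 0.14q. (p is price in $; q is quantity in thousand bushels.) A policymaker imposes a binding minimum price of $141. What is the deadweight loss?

Competitive equilibrium: 185.6 − 0.66q = 129.8 + 0.14q → q* = 69.75, p* = 139.565.
At the floor p = 141, quantity demanded = (185.6 − 141)/0.66 = 67.5758.
Sellers' marginal cost at q' = 67.5758: 129.8 + 0.14·67.5758 = 139.2606.
Δq = 69.75 − 67.5758 = 2.1742; wedge = 141 − 139.2606 = 1.7394.
The triangle = ½ × 2.1742 × 1.7394 = $1.89 thousand.

$1.89 thousand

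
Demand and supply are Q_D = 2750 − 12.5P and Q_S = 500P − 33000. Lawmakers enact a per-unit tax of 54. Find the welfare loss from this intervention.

In inverse form: demand P = 220 − 0.08Q, supply P = 66 + 0.002Q.
Competitive equilibrium: 220 − 0.08Q = 66 + 0.002Q → Q* = 1878.0488, P* = 69.7561.
With the tax, the buyer price exceeds the seller price by 54: (220 − 0.08Q) − (66 + 0.002Q) = 54 → Q' = 1219.5122.
ΔQ = 1878.0488 − 1219.5122 = 658.5366; the wedge equals the tax, 54.
Welfare loss = ½ × 658.5366 × 54 = 17780.49.

17780.49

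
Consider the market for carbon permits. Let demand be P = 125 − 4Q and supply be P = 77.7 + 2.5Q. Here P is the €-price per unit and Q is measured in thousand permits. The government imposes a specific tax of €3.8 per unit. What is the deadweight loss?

€1.11 thousand

Competitive equilibrium: 125 − 4Q = 77.7 + 2.5Q → Q* = 7.2769, P* = 95.8923.
With the tax, the buyer price exceeds the seller price by 3.8: (125 − 4Q) − (77.7 + 2.5Q) = 3.8 → Q' = 6.6923.
ΔQ = 7.2769 − 6.6923 = 0.5846; the wedge equals the tax, 3.8.
Deadweight loss = ½ × 0.5846 × 3.8 = €1.11 thousand.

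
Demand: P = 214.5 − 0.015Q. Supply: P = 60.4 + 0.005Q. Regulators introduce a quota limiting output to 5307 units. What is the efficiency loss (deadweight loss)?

57504.04

Competitive equilibrium: 214.5 − 0.015Q = 60.4 + 0.005Q → Q* = 7705, P* = 98.925.
At Q = 5307: demand price = 214.5 − 0.015·5307 = 134.895; supply price = 60.4 + 0.005·5307 = 86.935.
ΔQ = 7705 − 5307 = 2398; wedge = 134.895 − 86.935 = 47.96.
Welfare loss = ½ × 2398 × 47.96 = 57504.04.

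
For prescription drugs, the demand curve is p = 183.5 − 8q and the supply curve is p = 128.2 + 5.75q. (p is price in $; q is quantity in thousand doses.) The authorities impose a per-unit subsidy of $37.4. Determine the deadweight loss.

Competitive equilibrium: 183.5 − 8q = 128.2 + 5.75q → q* = 4.0218, p* = 151.3255.
The subsidy lowers effective supply by 37.4: p = 90.8 + 5.75q.
New quantity: 183.5 − 8q = 90.8 + 5.75q → q' = 6.7418.
Overproduction Δq = 6.7418 − 4.0218 = 2.72; wedge = subsidy = 37.4.
Deadweight loss = ½ × 2.72 × 37.4 = $50.864 thousand.

$50.864 thousand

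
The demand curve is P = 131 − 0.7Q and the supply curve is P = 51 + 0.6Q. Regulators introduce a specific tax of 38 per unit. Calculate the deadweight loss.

Competitive equilibrium: 131 − 0.7Q = 51 + 0.6Q → Q* = 61.53846, P* = 87.92308.
With the tax, the buyer price exceeds the seller price by 38: (131 − 0.7Q) − (51 + 0.6Q) = 38 → Q' = 32.30769.
ΔQ = 61.53846 − 32.30769 = 29.23077; the wedge equals the tax, 38.
DWL = ½ × 29.23077 × 38 = 555.38.

555.38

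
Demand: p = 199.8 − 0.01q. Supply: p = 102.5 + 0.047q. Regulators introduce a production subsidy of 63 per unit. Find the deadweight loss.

Competitive equilibrium: 199.8 − 0.01q = 102.5 + 0.047q → q* = 1707.0175, p* = 182.7298.
The subsidy lowers effective supply by 63: p = 39.5 + 0.047q.
New quantity: 199.8 − 0.01q = 39.5 + 0.047q → q' = 2812.2807.
Overproduction Δq = 2812.2807 − 1707.0175 = 1105.2632; wedge = subsidy = 63.
DWL = ½ × 1105.2632 × 63 = 34815.79.

34815.79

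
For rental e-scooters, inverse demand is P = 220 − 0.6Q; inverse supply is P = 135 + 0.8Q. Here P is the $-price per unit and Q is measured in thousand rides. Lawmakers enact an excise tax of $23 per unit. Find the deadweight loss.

$188.93 thousand

Competitive equilibrium: 220 − 0.6Q = 135 + 0.8Q → Q* = 60.7143, P* = 183.5714.
With the tax, the buyer price exceeds the seller price by 23: (220 − 0.6Q) − (135 + 0.8Q) = 23 → Q' = 44.2857.
ΔQ = 60.7143 − 44.2857 = 16.4286; the wedge equals the tax, 23.
The triangle = ½ × 16.4286 × 23 = $188.93 thousand.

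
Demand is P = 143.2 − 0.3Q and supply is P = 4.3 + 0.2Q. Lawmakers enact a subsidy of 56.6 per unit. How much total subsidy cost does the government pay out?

Competitive equilibrium: 143.2 − 0.3Q = 4.3 + 0.2Q → Q* = 277.8, P* = 59.86.
The subsidy lowers effective supply by 56.6: P = 0.2Q − 52.3.
New quantity: 143.2 − 0.3Q = 0.2Q − 52.3 → Q' = 391.
Total subsidy cost = 56.6 × 391 = 22130.60.

22130.60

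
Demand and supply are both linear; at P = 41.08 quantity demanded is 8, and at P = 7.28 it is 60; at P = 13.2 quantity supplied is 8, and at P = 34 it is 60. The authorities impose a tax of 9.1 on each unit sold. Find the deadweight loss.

Demand slope = (7.28 − 41.08)/(60 − 8) = −0.65, so P = 46.28 − 0.65Q.
Supply slope = (34 − 13.2)/(60 − 8) = 0.4, so P = 10 + 0.4Q.
Competitive equilibrium: 46.28 − 0.65Q = 10 + 0.4Q → Q* = 34.5524, P* = 23.821.
With the tax, the buyer price exceeds the seller price by 9.1: (46.28 − 0.65Q) − (10 + 0.4Q) = 9.1 → Q' = 25.8857.
ΔQ = 34.5524 − 25.8857 = 8.6667; the wedge equals the tax, 9.1.
Welfare loss = ½ × 8.6667 × 9.1 = 39.43.

39.43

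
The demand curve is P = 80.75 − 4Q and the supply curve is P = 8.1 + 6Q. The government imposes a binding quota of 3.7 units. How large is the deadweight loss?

Competitive equilibrium: 80.75 − 4Q = 8.1 + 6Q → Q* = 7.265, P* = 51.69.
At Q = 3.7: demand price = 80.75 − 4·3.7 = 65.95; supply price = 8.1 + 6·3.7 = 30.3.
ΔQ = 7.265 − 3.7 = 3.565; wedge = 65.95 − 30.3 = 35.65.
Welfare loss = ½ × 3.565 × 35.65 = 63.55.

63.55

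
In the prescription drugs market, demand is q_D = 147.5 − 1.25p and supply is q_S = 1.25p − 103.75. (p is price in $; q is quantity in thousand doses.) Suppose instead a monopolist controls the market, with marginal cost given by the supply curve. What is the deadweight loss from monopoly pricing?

In inverse form: demand p = 118 − 0.8q, supply p = 83 + 0.8q.
Competitive equilibrium: 118 − 0.8q = 83 + 0.8q → q* = 21.875, p* = 100.5.
Marginal revenue: MR = 118 − 1.6q. Set MR = MC: 118 − 1.6q = 83 + 0.8q → q_m = 14.58333.
Price p_m = 118 − 0.8·14.58333 = 106.33334; MC(q_m) = 83 + 0.8·14.58333 = 94.66666.
Competitive q* = 21.875, so Δq = 7.29167; wedge = 106.33334 − 94.66666 = 11.66668.
DWL = ½ × 7.29167 × 11.66668 = $42.53 thousand.

$42.53 thousand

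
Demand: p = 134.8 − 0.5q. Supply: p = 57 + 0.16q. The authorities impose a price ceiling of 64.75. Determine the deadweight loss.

Competitive equilibrium: 134.8 − 0.5q = 57 + 0.16q → q* = 117.8788, p* = 75.8606.
At the ceiling p = 64.75, quantity supplied = (64.75 − 57)/0.16 = 48.4375.
Willingness to pay at q' = 48.4375: 134.8 − 0.5·48.4375 = 110.5813.
Δq = 117.8788 − 48.4375 = 69.4413; wedge = 110.5813 − 64.75 = 45.8313.
Welfare loss = ½ × 69.4413 × 45.8313 = 1591.29.

1591.29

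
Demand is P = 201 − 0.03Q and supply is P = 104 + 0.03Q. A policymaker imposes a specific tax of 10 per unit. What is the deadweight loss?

833.33

Competitive equilibrium: 201 − 0.03Q = 104 + 0.03Q → Q* = 1616.6667, P* = 152.5.
With the tax, the buyer price exceeds the seller price by 10: (201 − 0.03Q) − (104 + 0.03Q) = 10 → Q' = 1450.
ΔQ = 1616.6667 − 1450 = 166.6667; the wedge equals the tax, 10.
Welfare loss = ½ × 166.6667 × 10 = 833.33.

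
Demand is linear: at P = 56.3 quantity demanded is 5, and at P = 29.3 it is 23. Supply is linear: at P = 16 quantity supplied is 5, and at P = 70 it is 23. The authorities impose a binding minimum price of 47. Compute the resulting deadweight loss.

Demand slope = (29.3 − 56.3)/(23 − 5) = −1.5, so P = 63.8 − 1.5Q.
Supply slope = (70 − 16)/(23 − 5) = 3, so P = 1 + 3Q.
Competitive equilibrium: 63.8 − 1.5Q = 1 + 3Q → Q* = 13.9556, P* = 42.8667.
At the floor P = 47, quantity demanded = (63.8 − 47)/1.5 = 11.2.
Sellers' marginal cost at Q' = 11.2: 1 + 3·11.2 = 34.6.
ΔQ = 13.9556 − 11.2 = 2.7556; wedge = 47 − 34.6 = 12.4.
Welfare loss = ½ × 2.7556 × 12.4 = 17.08.

17.08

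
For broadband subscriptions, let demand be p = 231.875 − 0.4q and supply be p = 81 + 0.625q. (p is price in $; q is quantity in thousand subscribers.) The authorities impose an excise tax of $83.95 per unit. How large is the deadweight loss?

Competitive equilibrium: 231.875 − 0.4q = 81 + 0.625q → q* = 147.1951, p* = 172.997.
With the tax, the buyer price exceeds the seller price by 83.95: (231.875 − 0.4q) − (81 + 0.625q) = 83.95 → q' = 65.2927.
Δq = 147.1951 − 65.2927 = 81.9024; the wedge equals the tax, 83.95.
The triangle = ½ × 81.9024 × 83.95 = $3437.85 thousand.

$3437.85 thousand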